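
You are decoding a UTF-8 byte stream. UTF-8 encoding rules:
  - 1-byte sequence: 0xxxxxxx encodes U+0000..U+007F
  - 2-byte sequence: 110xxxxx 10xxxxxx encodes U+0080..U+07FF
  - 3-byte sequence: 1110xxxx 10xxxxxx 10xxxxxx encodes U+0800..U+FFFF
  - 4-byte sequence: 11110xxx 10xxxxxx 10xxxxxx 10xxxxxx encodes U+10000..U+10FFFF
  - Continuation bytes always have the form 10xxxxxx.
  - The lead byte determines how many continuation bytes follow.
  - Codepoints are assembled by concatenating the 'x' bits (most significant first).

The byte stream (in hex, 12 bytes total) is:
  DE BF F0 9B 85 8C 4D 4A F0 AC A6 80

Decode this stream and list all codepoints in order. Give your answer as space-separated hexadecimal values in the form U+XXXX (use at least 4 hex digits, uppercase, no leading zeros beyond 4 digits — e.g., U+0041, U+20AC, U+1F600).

Answer: U+07BF U+1B14C U+004D U+004A U+2C980

Derivation:
Byte[0]=DE: 2-byte lead, need 1 cont bytes. acc=0x1E
Byte[1]=BF: continuation. acc=(acc<<6)|0x3F=0x7BF
Completed: cp=U+07BF (starts at byte 0)
Byte[2]=F0: 4-byte lead, need 3 cont bytes. acc=0x0
Byte[3]=9B: continuation. acc=(acc<<6)|0x1B=0x1B
Byte[4]=85: continuation. acc=(acc<<6)|0x05=0x6C5
Byte[5]=8C: continuation. acc=(acc<<6)|0x0C=0x1B14C
Completed: cp=U+1B14C (starts at byte 2)
Byte[6]=4D: 1-byte ASCII. cp=U+004D
Byte[7]=4A: 1-byte ASCII. cp=U+004A
Byte[8]=F0: 4-byte lead, need 3 cont bytes. acc=0x0
Byte[9]=AC: continuation. acc=(acc<<6)|0x2C=0x2C
Byte[10]=A6: continuation. acc=(acc<<6)|0x26=0xB26
Byte[11]=80: continuation. acc=(acc<<6)|0x00=0x2C980
Completed: cp=U+2C980 (starts at byte 8)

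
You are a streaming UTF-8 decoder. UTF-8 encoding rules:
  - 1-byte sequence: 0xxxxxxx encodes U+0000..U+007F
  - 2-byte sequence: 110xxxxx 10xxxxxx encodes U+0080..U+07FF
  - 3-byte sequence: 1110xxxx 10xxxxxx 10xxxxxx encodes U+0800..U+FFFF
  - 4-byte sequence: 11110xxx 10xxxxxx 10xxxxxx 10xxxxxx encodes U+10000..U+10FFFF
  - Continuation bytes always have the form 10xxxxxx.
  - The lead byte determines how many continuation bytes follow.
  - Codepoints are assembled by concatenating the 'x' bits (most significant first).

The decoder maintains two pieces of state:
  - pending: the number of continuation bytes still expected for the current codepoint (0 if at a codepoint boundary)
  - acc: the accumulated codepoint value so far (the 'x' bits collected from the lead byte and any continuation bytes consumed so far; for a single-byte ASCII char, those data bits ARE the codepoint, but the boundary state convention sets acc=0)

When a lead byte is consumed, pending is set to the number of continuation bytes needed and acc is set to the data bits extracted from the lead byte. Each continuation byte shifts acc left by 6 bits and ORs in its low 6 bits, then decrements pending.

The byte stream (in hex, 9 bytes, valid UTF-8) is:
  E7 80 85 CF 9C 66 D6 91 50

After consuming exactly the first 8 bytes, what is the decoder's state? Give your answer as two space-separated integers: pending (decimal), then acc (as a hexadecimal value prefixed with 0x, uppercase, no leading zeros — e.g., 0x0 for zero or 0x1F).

Byte[0]=E7: 3-byte lead. pending=2, acc=0x7
Byte[1]=80: continuation. acc=(acc<<6)|0x00=0x1C0, pending=1
Byte[2]=85: continuation. acc=(acc<<6)|0x05=0x7005, pending=0
Byte[3]=CF: 2-byte lead. pending=1, acc=0xF
Byte[4]=9C: continuation. acc=(acc<<6)|0x1C=0x3DC, pending=0
Byte[5]=66: 1-byte. pending=0, acc=0x0
Byte[6]=D6: 2-byte lead. pending=1, acc=0x16
Byte[7]=91: continuation. acc=(acc<<6)|0x11=0x591, pending=0

Answer: 0 0x591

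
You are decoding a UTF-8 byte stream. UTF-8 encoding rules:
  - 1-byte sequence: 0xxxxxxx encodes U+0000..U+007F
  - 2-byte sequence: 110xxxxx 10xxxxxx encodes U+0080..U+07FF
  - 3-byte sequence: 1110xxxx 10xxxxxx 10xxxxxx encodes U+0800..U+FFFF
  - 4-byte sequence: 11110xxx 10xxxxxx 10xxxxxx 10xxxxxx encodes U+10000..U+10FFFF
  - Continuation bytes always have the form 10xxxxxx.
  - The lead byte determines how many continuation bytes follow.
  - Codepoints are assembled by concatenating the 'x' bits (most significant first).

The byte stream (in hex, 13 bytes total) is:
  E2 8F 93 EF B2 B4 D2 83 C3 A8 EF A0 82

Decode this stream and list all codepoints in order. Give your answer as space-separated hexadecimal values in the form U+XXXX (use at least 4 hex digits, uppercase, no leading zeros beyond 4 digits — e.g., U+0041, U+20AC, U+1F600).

Answer: U+23D3 U+FCB4 U+0483 U+00E8 U+F802

Derivation:
Byte[0]=E2: 3-byte lead, need 2 cont bytes. acc=0x2
Byte[1]=8F: continuation. acc=(acc<<6)|0x0F=0x8F
Byte[2]=93: continuation. acc=(acc<<6)|0x13=0x23D3
Completed: cp=U+23D3 (starts at byte 0)
Byte[3]=EF: 3-byte lead, need 2 cont bytes. acc=0xF
Byte[4]=B2: continuation. acc=(acc<<6)|0x32=0x3F2
Byte[5]=B4: continuation. acc=(acc<<6)|0x34=0xFCB4
Completed: cp=U+FCB4 (starts at byte 3)
Byte[6]=D2: 2-byte lead, need 1 cont bytes. acc=0x12
Byte[7]=83: continuation. acc=(acc<<6)|0x03=0x483
Completed: cp=U+0483 (starts at byte 6)
Byte[8]=C3: 2-byte lead, need 1 cont bytes. acc=0x3
Byte[9]=A8: continuation. acc=(acc<<6)|0x28=0xE8
Completed: cp=U+00E8 (starts at byte 8)
Byte[10]=EF: 3-byte lead, need 2 cont bytes. acc=0xF
Byte[11]=A0: continuation. acc=(acc<<6)|0x20=0x3E0
Byte[12]=82: continuation. acc=(acc<<6)|0x02=0xF802
Completed: cp=U+F802 (starts at byte 10)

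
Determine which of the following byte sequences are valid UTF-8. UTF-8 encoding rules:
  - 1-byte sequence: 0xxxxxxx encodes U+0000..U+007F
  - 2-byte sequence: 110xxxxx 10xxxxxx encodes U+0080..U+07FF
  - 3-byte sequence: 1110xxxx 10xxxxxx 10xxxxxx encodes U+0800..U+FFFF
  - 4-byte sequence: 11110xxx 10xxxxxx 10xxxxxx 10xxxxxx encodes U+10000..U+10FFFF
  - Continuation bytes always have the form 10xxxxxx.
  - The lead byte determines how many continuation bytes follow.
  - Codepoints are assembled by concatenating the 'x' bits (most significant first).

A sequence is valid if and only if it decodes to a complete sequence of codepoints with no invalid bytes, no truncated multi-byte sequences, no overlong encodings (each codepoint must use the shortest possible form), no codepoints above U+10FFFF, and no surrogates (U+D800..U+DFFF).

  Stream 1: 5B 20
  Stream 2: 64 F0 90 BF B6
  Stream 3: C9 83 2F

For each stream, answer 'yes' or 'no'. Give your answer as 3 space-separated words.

Answer: yes yes yes

Derivation:
Stream 1: decodes cleanly. VALID
Stream 2: decodes cleanly. VALID
Stream 3: decodes cleanly. VALID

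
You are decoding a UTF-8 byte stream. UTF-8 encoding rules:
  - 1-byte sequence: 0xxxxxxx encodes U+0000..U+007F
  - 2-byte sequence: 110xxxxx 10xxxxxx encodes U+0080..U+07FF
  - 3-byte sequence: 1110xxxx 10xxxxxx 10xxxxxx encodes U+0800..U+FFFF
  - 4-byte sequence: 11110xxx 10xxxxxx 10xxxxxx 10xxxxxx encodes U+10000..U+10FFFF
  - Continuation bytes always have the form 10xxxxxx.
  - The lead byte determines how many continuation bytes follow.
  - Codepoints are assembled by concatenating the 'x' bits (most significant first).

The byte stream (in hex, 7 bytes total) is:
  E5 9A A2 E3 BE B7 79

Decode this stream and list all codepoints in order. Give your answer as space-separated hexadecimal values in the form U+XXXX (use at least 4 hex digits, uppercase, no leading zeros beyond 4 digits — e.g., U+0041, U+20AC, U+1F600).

Byte[0]=E5: 3-byte lead, need 2 cont bytes. acc=0x5
Byte[1]=9A: continuation. acc=(acc<<6)|0x1A=0x15A
Byte[2]=A2: continuation. acc=(acc<<6)|0x22=0x56A2
Completed: cp=U+56A2 (starts at byte 0)
Byte[3]=E3: 3-byte lead, need 2 cont bytes. acc=0x3
Byte[4]=BE: continuation. acc=(acc<<6)|0x3E=0xFE
Byte[5]=B7: continuation. acc=(acc<<6)|0x37=0x3FB7
Completed: cp=U+3FB7 (starts at byte 3)
Byte[6]=79: 1-byte ASCII. cp=U+0079

Answer: U+56A2 U+3FB7 U+0079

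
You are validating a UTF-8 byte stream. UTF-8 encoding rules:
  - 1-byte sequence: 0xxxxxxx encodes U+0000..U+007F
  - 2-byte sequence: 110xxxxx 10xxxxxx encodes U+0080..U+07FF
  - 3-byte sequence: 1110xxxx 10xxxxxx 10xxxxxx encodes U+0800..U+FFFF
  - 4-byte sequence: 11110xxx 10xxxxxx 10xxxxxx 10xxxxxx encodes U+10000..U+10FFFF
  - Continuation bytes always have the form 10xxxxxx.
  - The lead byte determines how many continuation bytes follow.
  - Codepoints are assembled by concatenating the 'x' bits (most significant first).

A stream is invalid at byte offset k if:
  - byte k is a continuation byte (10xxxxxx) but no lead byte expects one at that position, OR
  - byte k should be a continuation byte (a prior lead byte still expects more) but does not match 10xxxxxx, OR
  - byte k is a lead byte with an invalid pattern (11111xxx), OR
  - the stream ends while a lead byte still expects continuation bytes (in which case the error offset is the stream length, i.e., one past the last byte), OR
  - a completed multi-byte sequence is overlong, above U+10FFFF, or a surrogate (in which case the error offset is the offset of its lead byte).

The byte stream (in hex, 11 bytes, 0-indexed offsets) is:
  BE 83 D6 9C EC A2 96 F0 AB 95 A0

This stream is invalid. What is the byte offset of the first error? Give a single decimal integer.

Byte[0]=BE: INVALID lead byte (not 0xxx/110x/1110/11110)

Answer: 0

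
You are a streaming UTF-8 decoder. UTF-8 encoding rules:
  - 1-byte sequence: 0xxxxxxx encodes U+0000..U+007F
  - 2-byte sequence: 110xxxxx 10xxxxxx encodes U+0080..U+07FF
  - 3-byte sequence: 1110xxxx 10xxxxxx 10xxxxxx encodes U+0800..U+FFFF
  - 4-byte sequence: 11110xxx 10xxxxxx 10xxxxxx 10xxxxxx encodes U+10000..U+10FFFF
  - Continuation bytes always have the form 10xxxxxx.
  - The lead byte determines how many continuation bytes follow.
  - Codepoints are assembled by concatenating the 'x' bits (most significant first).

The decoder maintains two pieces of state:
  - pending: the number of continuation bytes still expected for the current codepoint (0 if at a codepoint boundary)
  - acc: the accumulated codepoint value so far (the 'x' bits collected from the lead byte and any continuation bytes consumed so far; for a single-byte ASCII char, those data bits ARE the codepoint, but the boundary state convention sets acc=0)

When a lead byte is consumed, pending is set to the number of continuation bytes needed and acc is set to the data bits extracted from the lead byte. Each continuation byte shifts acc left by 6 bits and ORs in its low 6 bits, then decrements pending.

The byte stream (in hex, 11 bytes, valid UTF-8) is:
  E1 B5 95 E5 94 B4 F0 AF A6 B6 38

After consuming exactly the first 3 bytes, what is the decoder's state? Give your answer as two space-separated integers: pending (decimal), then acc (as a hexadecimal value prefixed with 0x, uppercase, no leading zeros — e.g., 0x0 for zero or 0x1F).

Byte[0]=E1: 3-byte lead. pending=2, acc=0x1
Byte[1]=B5: continuation. acc=(acc<<6)|0x35=0x75, pending=1
Byte[2]=95: continuation. acc=(acc<<6)|0x15=0x1D55, pending=0

Answer: 0 0x1D55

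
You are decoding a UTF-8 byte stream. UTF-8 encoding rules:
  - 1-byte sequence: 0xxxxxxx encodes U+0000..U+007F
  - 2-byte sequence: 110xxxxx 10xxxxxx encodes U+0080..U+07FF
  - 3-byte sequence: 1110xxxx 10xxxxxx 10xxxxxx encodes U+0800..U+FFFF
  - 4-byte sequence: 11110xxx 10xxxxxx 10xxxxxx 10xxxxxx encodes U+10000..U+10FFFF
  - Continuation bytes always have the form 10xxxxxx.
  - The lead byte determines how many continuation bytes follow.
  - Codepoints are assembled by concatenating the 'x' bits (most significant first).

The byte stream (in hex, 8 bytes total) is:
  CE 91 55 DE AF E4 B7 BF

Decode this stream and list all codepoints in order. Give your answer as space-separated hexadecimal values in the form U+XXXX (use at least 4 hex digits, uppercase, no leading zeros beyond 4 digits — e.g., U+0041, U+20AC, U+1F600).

Byte[0]=CE: 2-byte lead, need 1 cont bytes. acc=0xE
Byte[1]=91: continuation. acc=(acc<<6)|0x11=0x391
Completed: cp=U+0391 (starts at byte 0)
Byte[2]=55: 1-byte ASCII. cp=U+0055
Byte[3]=DE: 2-byte lead, need 1 cont bytes. acc=0x1E
Byte[4]=AF: continuation. acc=(acc<<6)|0x2F=0x7AF
Completed: cp=U+07AF (starts at byte 3)
Byte[5]=E4: 3-byte lead, need 2 cont bytes. acc=0x4
Byte[6]=B7: continuation. acc=(acc<<6)|0x37=0x137
Byte[7]=BF: continuation. acc=(acc<<6)|0x3F=0x4DFF
Completed: cp=U+4DFF (starts at byte 5)

Answer: U+0391 U+0055 U+07AF U+4DFF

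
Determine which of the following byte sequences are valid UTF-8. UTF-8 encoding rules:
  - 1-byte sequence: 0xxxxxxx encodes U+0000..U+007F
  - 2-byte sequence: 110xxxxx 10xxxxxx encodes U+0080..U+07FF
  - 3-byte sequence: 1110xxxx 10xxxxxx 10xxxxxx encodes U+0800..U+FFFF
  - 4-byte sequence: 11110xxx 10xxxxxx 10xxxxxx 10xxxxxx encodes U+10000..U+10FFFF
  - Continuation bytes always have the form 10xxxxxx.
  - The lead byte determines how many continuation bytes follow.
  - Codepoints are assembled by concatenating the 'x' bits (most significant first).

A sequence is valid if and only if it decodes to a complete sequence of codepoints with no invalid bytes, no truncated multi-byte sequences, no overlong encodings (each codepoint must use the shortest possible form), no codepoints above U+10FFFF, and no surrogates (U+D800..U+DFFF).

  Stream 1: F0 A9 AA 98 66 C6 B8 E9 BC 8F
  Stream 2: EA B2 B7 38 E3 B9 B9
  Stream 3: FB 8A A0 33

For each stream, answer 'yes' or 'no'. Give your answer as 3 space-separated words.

Answer: yes yes no

Derivation:
Stream 1: decodes cleanly. VALID
Stream 2: decodes cleanly. VALID
Stream 3: error at byte offset 0. INVALID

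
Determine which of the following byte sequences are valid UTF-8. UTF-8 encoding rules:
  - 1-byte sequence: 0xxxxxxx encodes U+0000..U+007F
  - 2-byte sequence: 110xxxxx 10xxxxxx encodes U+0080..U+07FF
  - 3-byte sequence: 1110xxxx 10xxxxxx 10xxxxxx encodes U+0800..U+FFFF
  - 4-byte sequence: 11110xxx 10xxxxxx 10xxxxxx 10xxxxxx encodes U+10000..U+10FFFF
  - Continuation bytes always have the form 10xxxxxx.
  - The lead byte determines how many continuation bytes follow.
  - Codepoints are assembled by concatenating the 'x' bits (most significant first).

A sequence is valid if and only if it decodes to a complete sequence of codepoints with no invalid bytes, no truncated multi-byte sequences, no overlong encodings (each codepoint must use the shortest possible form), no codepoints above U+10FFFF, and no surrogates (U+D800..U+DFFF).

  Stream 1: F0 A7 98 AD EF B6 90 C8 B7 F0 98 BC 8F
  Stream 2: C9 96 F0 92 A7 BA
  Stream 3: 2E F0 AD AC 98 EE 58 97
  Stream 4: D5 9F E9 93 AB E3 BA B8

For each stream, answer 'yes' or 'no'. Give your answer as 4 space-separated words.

Answer: yes yes no yes

Derivation:
Stream 1: decodes cleanly. VALID
Stream 2: decodes cleanly. VALID
Stream 3: error at byte offset 6. INVALID
Stream 4: decodes cleanly. VALID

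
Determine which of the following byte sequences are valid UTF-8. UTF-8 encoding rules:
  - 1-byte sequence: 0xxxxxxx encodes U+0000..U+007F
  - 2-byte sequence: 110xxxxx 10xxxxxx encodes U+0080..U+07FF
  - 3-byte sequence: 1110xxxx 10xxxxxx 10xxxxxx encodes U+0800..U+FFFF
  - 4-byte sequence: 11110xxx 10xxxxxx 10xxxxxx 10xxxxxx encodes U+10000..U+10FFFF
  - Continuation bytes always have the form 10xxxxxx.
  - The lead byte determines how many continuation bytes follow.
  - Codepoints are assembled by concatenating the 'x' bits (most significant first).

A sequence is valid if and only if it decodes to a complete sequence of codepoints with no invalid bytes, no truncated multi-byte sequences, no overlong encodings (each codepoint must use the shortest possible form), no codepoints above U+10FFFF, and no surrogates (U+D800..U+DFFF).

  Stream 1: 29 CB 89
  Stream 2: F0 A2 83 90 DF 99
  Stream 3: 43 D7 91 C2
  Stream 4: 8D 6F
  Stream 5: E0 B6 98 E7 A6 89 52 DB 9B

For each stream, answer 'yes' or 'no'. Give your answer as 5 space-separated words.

Stream 1: decodes cleanly. VALID
Stream 2: decodes cleanly. VALID
Stream 3: error at byte offset 4. INVALID
Stream 4: error at byte offset 0. INVALID
Stream 5: decodes cleanly. VALID

Answer: yes yes no no yes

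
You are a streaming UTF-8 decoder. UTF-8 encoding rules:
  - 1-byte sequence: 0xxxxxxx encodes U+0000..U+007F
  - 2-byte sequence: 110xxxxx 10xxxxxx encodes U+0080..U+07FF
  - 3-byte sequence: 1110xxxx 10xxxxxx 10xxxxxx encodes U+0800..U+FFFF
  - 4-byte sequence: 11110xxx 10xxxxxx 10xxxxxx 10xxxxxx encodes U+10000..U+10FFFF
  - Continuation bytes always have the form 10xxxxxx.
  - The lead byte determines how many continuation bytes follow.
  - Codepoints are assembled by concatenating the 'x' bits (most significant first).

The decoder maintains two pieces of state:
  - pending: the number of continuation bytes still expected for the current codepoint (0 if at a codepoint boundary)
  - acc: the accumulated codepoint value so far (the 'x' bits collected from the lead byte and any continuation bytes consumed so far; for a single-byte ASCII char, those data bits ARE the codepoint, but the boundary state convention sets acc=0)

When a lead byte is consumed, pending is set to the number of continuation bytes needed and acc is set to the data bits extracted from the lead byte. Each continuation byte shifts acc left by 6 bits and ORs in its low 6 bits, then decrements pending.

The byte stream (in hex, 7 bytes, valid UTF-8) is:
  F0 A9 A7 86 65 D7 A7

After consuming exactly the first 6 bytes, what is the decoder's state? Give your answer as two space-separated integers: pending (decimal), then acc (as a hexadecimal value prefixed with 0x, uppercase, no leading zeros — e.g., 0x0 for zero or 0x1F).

Answer: 1 0x17

Derivation:
Byte[0]=F0: 4-byte lead. pending=3, acc=0x0
Byte[1]=A9: continuation. acc=(acc<<6)|0x29=0x29, pending=2
Byte[2]=A7: continuation. acc=(acc<<6)|0x27=0xA67, pending=1
Byte[3]=86: continuation. acc=(acc<<6)|0x06=0x299C6, pending=0
Byte[4]=65: 1-byte. pending=0, acc=0x0
Byte[5]=D7: 2-byte lead. pending=1, acc=0x17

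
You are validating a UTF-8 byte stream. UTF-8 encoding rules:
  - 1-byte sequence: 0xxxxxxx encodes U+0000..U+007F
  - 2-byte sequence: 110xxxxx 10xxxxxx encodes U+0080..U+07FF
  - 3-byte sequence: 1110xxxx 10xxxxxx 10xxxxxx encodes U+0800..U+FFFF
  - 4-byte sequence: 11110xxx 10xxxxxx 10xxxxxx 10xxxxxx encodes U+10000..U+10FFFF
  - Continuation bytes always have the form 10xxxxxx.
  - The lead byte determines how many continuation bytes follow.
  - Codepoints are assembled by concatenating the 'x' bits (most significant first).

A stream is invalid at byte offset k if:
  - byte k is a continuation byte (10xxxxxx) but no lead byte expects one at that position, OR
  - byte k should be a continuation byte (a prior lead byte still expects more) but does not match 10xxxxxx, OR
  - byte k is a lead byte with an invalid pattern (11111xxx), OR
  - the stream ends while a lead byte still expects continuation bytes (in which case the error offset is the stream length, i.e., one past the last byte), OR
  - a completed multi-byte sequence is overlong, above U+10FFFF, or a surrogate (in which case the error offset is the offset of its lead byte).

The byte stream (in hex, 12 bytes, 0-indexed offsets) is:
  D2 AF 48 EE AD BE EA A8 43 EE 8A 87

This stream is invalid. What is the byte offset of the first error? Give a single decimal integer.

Answer: 8

Derivation:
Byte[0]=D2: 2-byte lead, need 1 cont bytes. acc=0x12
Byte[1]=AF: continuation. acc=(acc<<6)|0x2F=0x4AF
Completed: cp=U+04AF (starts at byte 0)
Byte[2]=48: 1-byte ASCII. cp=U+0048
Byte[3]=EE: 3-byte lead, need 2 cont bytes. acc=0xE
Byte[4]=AD: continuation. acc=(acc<<6)|0x2D=0x3AD
Byte[5]=BE: continuation. acc=(acc<<6)|0x3E=0xEB7E
Completed: cp=U+EB7E (starts at byte 3)
Byte[6]=EA: 3-byte lead, need 2 cont bytes. acc=0xA
Byte[7]=A8: continuation. acc=(acc<<6)|0x28=0x2A8
Byte[8]=43: expected 10xxxxxx continuation. INVALID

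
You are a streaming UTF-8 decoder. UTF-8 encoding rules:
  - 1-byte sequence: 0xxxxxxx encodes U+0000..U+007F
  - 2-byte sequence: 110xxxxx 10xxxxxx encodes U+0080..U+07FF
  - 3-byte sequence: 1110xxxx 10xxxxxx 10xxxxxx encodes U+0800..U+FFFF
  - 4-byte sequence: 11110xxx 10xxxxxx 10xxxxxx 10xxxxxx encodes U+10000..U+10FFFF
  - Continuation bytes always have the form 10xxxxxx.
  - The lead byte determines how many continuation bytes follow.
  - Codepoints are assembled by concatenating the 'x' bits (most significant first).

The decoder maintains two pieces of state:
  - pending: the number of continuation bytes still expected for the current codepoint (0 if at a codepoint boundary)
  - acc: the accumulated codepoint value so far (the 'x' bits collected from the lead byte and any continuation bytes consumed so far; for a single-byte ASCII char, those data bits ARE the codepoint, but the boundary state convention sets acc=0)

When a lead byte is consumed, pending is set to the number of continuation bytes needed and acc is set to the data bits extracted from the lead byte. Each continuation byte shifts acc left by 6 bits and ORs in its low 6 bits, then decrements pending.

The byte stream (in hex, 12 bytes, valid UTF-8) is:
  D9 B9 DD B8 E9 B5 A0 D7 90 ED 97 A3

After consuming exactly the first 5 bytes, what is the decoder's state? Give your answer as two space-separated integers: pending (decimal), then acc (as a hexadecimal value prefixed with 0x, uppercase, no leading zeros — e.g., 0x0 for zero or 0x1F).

Byte[0]=D9: 2-byte lead. pending=1, acc=0x19
Byte[1]=B9: continuation. acc=(acc<<6)|0x39=0x679, pending=0
Byte[2]=DD: 2-byte lead. pending=1, acc=0x1D
Byte[3]=B8: continuation. acc=(acc<<6)|0x38=0x778, pending=0
Byte[4]=E9: 3-byte lead. pending=2, acc=0x9

Answer: 2 0x9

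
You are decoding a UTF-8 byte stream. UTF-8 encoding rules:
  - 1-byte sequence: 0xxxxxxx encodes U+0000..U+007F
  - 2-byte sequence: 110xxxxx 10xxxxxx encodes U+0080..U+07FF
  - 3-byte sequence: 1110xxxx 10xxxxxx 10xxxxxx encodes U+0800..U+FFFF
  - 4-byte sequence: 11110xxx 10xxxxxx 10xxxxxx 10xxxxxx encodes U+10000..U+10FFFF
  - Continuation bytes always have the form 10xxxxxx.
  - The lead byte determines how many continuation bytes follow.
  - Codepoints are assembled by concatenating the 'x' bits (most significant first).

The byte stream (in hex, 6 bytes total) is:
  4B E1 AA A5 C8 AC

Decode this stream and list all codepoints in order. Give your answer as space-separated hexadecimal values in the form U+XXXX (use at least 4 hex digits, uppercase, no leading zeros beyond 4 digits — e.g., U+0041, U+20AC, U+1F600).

Answer: U+004B U+1AA5 U+022C

Derivation:
Byte[0]=4B: 1-byte ASCII. cp=U+004B
Byte[1]=E1: 3-byte lead, need 2 cont bytes. acc=0x1
Byte[2]=AA: continuation. acc=(acc<<6)|0x2A=0x6A
Byte[3]=A5: continuation. acc=(acc<<6)|0x25=0x1AA5
Completed: cp=U+1AA5 (starts at byte 1)
Byte[4]=C8: 2-byte lead, need 1 cont bytes. acc=0x8
Byte[5]=AC: continuation. acc=(acc<<6)|0x2C=0x22C
Completed: cp=U+022C (starts at byte 4)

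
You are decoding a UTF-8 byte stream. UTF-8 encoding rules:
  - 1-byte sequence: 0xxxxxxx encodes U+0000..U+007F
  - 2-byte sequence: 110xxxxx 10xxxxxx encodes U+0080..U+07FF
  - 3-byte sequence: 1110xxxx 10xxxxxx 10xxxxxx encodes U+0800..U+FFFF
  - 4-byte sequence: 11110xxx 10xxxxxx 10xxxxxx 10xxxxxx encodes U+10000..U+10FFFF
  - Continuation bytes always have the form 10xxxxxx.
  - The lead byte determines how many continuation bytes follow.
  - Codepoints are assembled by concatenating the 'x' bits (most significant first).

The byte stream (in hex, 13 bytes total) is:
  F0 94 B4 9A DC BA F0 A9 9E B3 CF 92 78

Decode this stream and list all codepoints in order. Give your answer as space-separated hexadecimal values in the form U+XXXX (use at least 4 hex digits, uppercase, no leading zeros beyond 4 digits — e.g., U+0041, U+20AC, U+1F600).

Byte[0]=F0: 4-byte lead, need 3 cont bytes. acc=0x0
Byte[1]=94: continuation. acc=(acc<<6)|0x14=0x14
Byte[2]=B4: continuation. acc=(acc<<6)|0x34=0x534
Byte[3]=9A: continuation. acc=(acc<<6)|0x1A=0x14D1A
Completed: cp=U+14D1A (starts at byte 0)
Byte[4]=DC: 2-byte lead, need 1 cont bytes. acc=0x1C
Byte[5]=BA: continuation. acc=(acc<<6)|0x3A=0x73A
Completed: cp=U+073A (starts at byte 4)
Byte[6]=F0: 4-byte lead, need 3 cont bytes. acc=0x0
Byte[7]=A9: continuation. acc=(acc<<6)|0x29=0x29
Byte[8]=9E: continuation. acc=(acc<<6)|0x1E=0xA5E
Byte[9]=B3: continuation. acc=(acc<<6)|0x33=0x297B3
Completed: cp=U+297B3 (starts at byte 6)
Byte[10]=CF: 2-byte lead, need 1 cont bytes. acc=0xF
Byte[11]=92: continuation. acc=(acc<<6)|0x12=0x3D2
Completed: cp=U+03D2 (starts at byte 10)
Byte[12]=78: 1-byte ASCII. cp=U+0078

Answer: U+14D1A U+073A U+297B3 U+03D2 U+0078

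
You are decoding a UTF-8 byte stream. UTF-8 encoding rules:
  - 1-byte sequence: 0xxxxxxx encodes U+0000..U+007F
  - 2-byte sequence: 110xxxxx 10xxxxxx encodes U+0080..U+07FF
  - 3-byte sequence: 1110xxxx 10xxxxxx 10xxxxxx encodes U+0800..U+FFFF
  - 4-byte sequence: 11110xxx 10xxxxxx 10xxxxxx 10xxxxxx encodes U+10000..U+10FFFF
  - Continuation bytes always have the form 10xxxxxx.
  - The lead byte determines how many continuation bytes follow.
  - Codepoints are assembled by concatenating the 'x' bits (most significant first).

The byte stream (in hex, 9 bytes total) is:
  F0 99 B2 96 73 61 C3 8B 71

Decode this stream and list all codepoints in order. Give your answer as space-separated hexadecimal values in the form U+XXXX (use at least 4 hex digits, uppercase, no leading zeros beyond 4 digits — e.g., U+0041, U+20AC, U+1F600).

Answer: U+19C96 U+0073 U+0061 U+00CB U+0071

Derivation:
Byte[0]=F0: 4-byte lead, need 3 cont bytes. acc=0x0
Byte[1]=99: continuation. acc=(acc<<6)|0x19=0x19
Byte[2]=B2: continuation. acc=(acc<<6)|0x32=0x672
Byte[3]=96: continuation. acc=(acc<<6)|0x16=0x19C96
Completed: cp=U+19C96 (starts at byte 0)
Byte[4]=73: 1-byte ASCII. cp=U+0073
Byte[5]=61: 1-byte ASCII. cp=U+0061
Byte[6]=C3: 2-byte lead, need 1 cont bytes. acc=0x3
Byte[7]=8B: continuation. acc=(acc<<6)|0x0B=0xCB
Completed: cp=U+00CB (starts at byte 6)
Byte[8]=71: 1-byte ASCII. cp=U+0071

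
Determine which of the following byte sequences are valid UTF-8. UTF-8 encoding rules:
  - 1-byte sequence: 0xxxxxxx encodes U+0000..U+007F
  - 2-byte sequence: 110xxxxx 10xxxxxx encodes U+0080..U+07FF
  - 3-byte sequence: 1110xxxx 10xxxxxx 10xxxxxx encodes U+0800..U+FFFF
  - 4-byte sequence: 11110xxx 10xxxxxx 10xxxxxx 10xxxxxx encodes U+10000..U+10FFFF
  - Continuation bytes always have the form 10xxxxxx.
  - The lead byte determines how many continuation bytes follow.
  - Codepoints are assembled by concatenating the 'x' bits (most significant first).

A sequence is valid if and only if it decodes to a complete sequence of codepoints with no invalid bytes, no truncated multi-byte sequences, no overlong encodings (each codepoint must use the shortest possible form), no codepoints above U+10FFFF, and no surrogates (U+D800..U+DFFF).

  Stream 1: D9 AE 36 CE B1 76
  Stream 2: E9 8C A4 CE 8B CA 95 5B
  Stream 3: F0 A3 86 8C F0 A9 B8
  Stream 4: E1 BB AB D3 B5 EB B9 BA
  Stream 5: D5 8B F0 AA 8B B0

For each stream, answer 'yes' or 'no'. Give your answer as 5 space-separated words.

Answer: yes yes no yes yes

Derivation:
Stream 1: decodes cleanly. VALID
Stream 2: decodes cleanly. VALID
Stream 3: error at byte offset 7. INVALID
Stream 4: decodes cleanly. VALID
Stream 5: decodes cleanly. VALID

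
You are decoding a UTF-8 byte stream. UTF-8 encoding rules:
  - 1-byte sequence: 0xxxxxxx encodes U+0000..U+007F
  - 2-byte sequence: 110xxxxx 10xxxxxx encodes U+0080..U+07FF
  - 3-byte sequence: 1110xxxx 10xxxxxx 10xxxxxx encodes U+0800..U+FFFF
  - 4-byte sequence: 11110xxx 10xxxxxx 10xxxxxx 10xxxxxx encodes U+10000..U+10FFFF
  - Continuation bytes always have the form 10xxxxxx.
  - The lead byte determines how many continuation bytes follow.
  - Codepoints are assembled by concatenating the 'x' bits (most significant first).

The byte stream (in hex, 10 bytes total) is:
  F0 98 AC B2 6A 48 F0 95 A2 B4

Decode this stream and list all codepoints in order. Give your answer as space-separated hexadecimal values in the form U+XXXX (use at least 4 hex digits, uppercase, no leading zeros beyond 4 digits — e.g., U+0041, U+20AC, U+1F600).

Answer: U+18B32 U+006A U+0048 U+158B4

Derivation:
Byte[0]=F0: 4-byte lead, need 3 cont bytes. acc=0x0
Byte[1]=98: continuation. acc=(acc<<6)|0x18=0x18
Byte[2]=AC: continuation. acc=(acc<<6)|0x2C=0x62C
Byte[3]=B2: continuation. acc=(acc<<6)|0x32=0x18B32
Completed: cp=U+18B32 (starts at byte 0)
Byte[4]=6A: 1-byte ASCII. cp=U+006A
Byte[5]=48: 1-byte ASCII. cp=U+0048
Byte[6]=F0: 4-byte lead, need 3 cont bytes. acc=0x0
Byte[7]=95: continuation. acc=(acc<<6)|0x15=0x15
Byte[8]=A2: continuation. acc=(acc<<6)|0x22=0x562
Byte[9]=B4: continuation. acc=(acc<<6)|0x34=0x158B4
Completed: cp=U+158B4 (starts at byte 6)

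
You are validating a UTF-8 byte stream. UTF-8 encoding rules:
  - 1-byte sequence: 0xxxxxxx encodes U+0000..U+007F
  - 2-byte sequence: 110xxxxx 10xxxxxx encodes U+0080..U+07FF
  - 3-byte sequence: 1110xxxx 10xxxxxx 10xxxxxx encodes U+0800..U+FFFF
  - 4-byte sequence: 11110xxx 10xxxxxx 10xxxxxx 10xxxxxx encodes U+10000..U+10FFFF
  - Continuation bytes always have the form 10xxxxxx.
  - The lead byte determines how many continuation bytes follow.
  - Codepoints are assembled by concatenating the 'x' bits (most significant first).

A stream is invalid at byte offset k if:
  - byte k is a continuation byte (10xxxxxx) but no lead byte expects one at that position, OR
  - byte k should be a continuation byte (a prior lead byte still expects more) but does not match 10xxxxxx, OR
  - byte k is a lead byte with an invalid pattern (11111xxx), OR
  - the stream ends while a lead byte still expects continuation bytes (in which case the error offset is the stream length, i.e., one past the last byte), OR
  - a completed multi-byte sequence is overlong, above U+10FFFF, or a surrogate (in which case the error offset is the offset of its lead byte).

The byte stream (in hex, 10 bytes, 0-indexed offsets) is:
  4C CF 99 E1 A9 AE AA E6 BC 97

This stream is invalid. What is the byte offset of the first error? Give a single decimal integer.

Byte[0]=4C: 1-byte ASCII. cp=U+004C
Byte[1]=CF: 2-byte lead, need 1 cont bytes. acc=0xF
Byte[2]=99: continuation. acc=(acc<<6)|0x19=0x3D9
Completed: cp=U+03D9 (starts at byte 1)
Byte[3]=E1: 3-byte lead, need 2 cont bytes. acc=0x1
Byte[4]=A9: continuation. acc=(acc<<6)|0x29=0x69
Byte[5]=AE: continuation. acc=(acc<<6)|0x2E=0x1A6E
Completed: cp=U+1A6E (starts at byte 3)
Byte[6]=AA: INVALID lead byte (not 0xxx/110x/1110/11110)

Answer: 6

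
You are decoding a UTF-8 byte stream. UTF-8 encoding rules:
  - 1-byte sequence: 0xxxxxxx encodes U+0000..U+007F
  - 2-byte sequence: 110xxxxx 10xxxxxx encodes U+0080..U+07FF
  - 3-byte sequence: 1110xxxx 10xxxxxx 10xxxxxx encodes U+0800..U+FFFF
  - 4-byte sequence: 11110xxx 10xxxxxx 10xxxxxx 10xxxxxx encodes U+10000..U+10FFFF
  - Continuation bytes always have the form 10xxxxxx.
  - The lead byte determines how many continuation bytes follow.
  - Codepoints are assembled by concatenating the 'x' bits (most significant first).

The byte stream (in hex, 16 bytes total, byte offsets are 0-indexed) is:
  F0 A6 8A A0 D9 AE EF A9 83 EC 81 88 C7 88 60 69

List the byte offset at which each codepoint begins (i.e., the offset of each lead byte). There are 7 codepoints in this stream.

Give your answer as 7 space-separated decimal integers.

Answer: 0 4 6 9 12 14 15

Derivation:
Byte[0]=F0: 4-byte lead, need 3 cont bytes. acc=0x0
Byte[1]=A6: continuation. acc=(acc<<6)|0x26=0x26
Byte[2]=8A: continuation. acc=(acc<<6)|0x0A=0x98A
Byte[3]=A0: continuation. acc=(acc<<6)|0x20=0x262A0
Completed: cp=U+262A0 (starts at byte 0)
Byte[4]=D9: 2-byte lead, need 1 cont bytes. acc=0x19
Byte[5]=AE: continuation. acc=(acc<<6)|0x2E=0x66E
Completed: cp=U+066E (starts at byte 4)
Byte[6]=EF: 3-byte lead, need 2 cont bytes. acc=0xF
Byte[7]=A9: continuation. acc=(acc<<6)|0x29=0x3E9
Byte[8]=83: continuation. acc=(acc<<6)|0x03=0xFA43
Completed: cp=U+FA43 (starts at byte 6)
Byte[9]=EC: 3-byte lead, need 2 cont bytes. acc=0xC
Byte[10]=81: continuation. acc=(acc<<6)|0x01=0x301
Byte[11]=88: continuation. acc=(acc<<6)|0x08=0xC048
Completed: cp=U+C048 (starts at byte 9)
Byte[12]=C7: 2-byte lead, need 1 cont bytes. acc=0x7
Byte[13]=88: continuation. acc=(acc<<6)|0x08=0x1C8
Completed: cp=U+01C8 (starts at byte 12)
Byte[14]=60: 1-byte ASCII. cp=U+0060
Byte[15]=69: 1-byte ASCII. cp=U+0069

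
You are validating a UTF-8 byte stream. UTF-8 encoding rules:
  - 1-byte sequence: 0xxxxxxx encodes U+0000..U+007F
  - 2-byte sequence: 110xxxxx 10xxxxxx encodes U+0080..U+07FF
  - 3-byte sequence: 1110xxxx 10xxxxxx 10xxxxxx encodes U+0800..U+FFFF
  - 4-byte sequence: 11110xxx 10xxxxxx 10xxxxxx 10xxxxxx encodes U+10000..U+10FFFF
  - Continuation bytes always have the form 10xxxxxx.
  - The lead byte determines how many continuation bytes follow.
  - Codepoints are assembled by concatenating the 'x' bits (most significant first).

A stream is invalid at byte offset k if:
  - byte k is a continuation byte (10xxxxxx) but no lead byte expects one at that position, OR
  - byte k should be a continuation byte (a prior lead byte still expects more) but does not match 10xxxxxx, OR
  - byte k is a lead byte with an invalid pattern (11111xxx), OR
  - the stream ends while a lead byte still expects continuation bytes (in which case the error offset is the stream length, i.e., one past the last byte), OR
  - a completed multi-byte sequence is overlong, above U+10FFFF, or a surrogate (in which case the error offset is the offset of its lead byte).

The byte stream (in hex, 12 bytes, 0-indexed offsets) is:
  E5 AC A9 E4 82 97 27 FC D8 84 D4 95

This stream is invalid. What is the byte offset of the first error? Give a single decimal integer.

Byte[0]=E5: 3-byte lead, need 2 cont bytes. acc=0x5
Byte[1]=AC: continuation. acc=(acc<<6)|0x2C=0x16C
Byte[2]=A9: continuation. acc=(acc<<6)|0x29=0x5B29
Completed: cp=U+5B29 (starts at byte 0)
Byte[3]=E4: 3-byte lead, need 2 cont bytes. acc=0x4
Byte[4]=82: continuation. acc=(acc<<6)|0x02=0x102
Byte[5]=97: continuation. acc=(acc<<6)|0x17=0x4097
Completed: cp=U+4097 (starts at byte 3)
Byte[6]=27: 1-byte ASCII. cp=U+0027
Byte[7]=FC: INVALID lead byte (not 0xxx/110x/1110/11110)

Answer: 7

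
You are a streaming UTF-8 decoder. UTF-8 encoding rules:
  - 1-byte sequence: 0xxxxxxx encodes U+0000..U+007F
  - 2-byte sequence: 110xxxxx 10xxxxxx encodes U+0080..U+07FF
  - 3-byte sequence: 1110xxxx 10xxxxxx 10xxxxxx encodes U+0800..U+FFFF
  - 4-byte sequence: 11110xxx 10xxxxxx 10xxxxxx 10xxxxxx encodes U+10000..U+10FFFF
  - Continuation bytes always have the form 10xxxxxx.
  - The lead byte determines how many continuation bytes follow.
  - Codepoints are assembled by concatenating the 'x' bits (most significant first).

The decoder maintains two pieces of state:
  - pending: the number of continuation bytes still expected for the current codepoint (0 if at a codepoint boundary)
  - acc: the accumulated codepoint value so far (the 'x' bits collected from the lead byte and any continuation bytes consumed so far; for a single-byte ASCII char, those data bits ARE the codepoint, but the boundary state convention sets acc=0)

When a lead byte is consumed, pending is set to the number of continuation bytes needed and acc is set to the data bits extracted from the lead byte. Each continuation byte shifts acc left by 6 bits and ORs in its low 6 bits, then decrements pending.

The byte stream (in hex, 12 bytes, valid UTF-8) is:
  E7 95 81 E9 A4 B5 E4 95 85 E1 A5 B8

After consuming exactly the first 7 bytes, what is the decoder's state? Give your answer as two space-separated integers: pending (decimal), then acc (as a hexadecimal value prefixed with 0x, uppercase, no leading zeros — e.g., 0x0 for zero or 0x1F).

Byte[0]=E7: 3-byte lead. pending=2, acc=0x7
Byte[1]=95: continuation. acc=(acc<<6)|0x15=0x1D5, pending=1
Byte[2]=81: continuation. acc=(acc<<6)|0x01=0x7541, pending=0
Byte[3]=E9: 3-byte lead. pending=2, acc=0x9
Byte[4]=A4: continuation. acc=(acc<<6)|0x24=0x264, pending=1
Byte[5]=B5: continuation. acc=(acc<<6)|0x35=0x9935, pending=0
Byte[6]=E4: 3-byte lead. pending=2, acc=0x4

Answer: 2 0x4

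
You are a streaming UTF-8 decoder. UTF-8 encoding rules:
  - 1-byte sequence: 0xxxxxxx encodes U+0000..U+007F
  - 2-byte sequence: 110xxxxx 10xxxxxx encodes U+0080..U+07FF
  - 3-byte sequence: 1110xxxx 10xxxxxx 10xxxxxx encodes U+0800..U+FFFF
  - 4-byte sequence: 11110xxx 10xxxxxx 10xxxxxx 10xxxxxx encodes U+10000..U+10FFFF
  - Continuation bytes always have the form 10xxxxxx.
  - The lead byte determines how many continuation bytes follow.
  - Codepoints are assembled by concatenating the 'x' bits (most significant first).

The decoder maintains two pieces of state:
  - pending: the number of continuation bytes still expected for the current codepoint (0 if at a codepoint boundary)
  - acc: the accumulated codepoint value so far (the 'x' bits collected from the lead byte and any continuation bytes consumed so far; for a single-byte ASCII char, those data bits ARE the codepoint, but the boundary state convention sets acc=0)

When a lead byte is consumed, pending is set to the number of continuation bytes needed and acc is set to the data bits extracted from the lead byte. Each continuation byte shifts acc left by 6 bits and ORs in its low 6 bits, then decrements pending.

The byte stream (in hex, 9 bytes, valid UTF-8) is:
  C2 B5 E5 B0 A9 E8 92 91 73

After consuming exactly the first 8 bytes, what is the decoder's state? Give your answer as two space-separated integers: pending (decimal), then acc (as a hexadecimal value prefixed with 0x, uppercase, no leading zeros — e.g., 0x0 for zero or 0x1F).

Byte[0]=C2: 2-byte lead. pending=1, acc=0x2
Byte[1]=B5: continuation. acc=(acc<<6)|0x35=0xB5, pending=0
Byte[2]=E5: 3-byte lead. pending=2, acc=0x5
Byte[3]=B0: continuation. acc=(acc<<6)|0x30=0x170, pending=1
Byte[4]=A9: continuation. acc=(acc<<6)|0x29=0x5C29, pending=0
Byte[5]=E8: 3-byte lead. pending=2, acc=0x8
Byte[6]=92: continuation. acc=(acc<<6)|0x12=0x212, pending=1
Byte[7]=91: continuation. acc=(acc<<6)|0x11=0x8491, pending=0

Answer: 0 0x8491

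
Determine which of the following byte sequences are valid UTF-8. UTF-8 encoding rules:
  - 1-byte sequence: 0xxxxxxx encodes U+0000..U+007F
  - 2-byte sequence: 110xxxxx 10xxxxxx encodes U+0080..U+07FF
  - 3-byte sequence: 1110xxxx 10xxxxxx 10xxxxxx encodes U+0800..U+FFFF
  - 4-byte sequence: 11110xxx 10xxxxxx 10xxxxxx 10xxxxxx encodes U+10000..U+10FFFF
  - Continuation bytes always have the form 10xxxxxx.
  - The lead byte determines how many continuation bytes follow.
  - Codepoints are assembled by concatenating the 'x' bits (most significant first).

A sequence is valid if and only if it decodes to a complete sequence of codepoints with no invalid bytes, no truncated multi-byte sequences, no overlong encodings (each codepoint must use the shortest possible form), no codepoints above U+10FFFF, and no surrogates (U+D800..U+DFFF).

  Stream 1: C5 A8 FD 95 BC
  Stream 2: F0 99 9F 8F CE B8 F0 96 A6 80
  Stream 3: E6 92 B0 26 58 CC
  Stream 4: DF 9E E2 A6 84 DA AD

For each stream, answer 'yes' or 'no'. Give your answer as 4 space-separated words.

Stream 1: error at byte offset 2. INVALID
Stream 2: decodes cleanly. VALID
Stream 3: error at byte offset 6. INVALID
Stream 4: decodes cleanly. VALID

Answer: no yes no yes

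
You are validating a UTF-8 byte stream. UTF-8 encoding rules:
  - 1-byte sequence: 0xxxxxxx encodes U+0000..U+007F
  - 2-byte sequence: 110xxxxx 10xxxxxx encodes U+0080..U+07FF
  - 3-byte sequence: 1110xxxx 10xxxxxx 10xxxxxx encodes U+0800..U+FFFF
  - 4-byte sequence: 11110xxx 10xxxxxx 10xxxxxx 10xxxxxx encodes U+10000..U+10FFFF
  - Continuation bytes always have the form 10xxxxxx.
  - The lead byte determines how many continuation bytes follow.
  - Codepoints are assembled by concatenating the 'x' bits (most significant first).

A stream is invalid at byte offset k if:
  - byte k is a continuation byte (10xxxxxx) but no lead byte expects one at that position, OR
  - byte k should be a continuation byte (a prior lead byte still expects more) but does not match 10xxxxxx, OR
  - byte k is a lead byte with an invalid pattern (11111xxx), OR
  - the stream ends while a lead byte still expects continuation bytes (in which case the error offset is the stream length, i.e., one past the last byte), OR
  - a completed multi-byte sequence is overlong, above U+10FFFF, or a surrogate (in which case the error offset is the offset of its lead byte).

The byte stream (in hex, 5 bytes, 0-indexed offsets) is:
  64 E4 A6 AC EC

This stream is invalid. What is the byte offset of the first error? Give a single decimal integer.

Byte[0]=64: 1-byte ASCII. cp=U+0064
Byte[1]=E4: 3-byte lead, need 2 cont bytes. acc=0x4
Byte[2]=A6: continuation. acc=(acc<<6)|0x26=0x126
Byte[3]=AC: continuation. acc=(acc<<6)|0x2C=0x49AC
Completed: cp=U+49AC (starts at byte 1)
Byte[4]=EC: 3-byte lead, need 2 cont bytes. acc=0xC
Byte[5]: stream ended, expected continuation. INVALID

Answer: 5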